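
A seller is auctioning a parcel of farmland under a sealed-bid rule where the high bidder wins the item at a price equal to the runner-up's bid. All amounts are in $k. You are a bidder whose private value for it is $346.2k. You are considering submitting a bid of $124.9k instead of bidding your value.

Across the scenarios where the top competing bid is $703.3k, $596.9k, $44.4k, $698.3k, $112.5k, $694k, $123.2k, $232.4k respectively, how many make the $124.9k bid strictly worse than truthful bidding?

The deviation hurts exactly when the highest competing bid lies strictly between $124.9k and $346.2k — underbidding then forfeits a profitable win.
$703.3k: above both → same outcome either way.
$596.9k: above both → same outcome either way.
$44.4k: below both → same outcome either way.
$698.3k: above both → same outcome either way.
$112.5k: below both → same outcome either way.
$694k: above both → same outcome either way.
$123.2k: below both → same outcome either way.
$232.4k: inside the interval → strictly worse (loss $113.8k).
Count: 1.

1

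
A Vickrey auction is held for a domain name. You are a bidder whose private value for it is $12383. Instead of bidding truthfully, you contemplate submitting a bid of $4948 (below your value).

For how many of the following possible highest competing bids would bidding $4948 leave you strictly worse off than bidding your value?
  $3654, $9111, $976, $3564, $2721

1

The deviation hurts exactly when the highest competing bid lies strictly between $4948 and $12383 — underbidding then forfeits a profitable win.
$3654: below both → same outcome either way.
$9111: inside the interval → strictly worse (loss $3272).
$976: below both → same outcome either way.
$3564: below both → same outcome either way.
$2721: below both → same outcome either way.
Count: 1.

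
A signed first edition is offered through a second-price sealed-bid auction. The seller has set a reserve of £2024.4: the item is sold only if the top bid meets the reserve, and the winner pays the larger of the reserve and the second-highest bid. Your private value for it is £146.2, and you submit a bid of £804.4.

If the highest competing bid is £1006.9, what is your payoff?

£0

Your bid £804.4 is below the highest competing bid £1006.9, so you lose. Payoff £0.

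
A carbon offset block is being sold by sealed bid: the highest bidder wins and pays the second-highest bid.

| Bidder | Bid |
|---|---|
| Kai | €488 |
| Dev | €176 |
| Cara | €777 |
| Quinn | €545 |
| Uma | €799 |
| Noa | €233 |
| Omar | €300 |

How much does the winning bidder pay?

€777

Highest bid: Uma at €799, so Uma wins.
Second-highest bid: Cara at €777 — that is the price the winner pays.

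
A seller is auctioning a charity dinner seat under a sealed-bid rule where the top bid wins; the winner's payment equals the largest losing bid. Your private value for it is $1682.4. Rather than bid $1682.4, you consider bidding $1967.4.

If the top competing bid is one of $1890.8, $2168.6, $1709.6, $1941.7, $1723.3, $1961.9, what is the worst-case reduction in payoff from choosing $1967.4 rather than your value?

$1890.8: truthful gives $0, deviation gives −$208.4 → loss $208.4.
$2168.6: same outcome either way → loss $0.
$1709.6: truthful gives $0, deviation gives −$27.2 → loss $27.2.
$1941.7: truthful gives $0, deviation gives −$259.3 → loss $259.3.
$1723.3: truthful gives $0, deviation gives −$40.9 → loss $40.9.
$1961.9: truthful gives $0, deviation gives −$279.5 → loss $279.5.
Maximum loss: $279.5.

$279.5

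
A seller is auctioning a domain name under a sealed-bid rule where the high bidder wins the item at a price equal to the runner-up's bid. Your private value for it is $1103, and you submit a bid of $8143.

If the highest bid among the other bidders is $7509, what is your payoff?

−$6406

Your bid $8143 exceeds the highest competing bid $7509, so you win.
In a second-price auction the winner pays the second-highest bid, $7509.
Payoff = value − price = $1103 − $7509 = −$6406.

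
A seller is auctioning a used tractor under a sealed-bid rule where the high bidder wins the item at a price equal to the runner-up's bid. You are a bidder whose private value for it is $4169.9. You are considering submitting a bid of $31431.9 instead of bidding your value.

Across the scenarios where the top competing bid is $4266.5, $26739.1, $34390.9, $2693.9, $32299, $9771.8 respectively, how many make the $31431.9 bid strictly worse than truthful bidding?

The deviation hurts exactly when the highest competing bid lies strictly between $4169.9 and $31431.9 — overbidding then wins at a price above your value.
$4266.5: inside the interval → strictly worse (loss $96.6).
$26739.1: inside the interval → strictly worse (loss $22569.2).
$34390.9: above both → same outcome either way.
$2693.9: below both → same outcome either way.
$32299: above both → same outcome either way.
$9771.8: inside the interval → strictly worse (loss $5601.9).
Count: 3.

3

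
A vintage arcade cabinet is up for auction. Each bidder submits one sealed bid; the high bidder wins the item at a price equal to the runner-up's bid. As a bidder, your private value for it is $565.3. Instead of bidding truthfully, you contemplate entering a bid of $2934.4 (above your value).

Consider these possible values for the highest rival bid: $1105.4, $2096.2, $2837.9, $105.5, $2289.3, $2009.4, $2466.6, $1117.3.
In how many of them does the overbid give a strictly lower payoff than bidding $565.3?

The deviation hurts exactly when the highest competing bid lies strictly between $565.3 and $2934.4 — overbidding then wins at a price above your value.
$1105.4: inside the interval → strictly worse (loss $540.1).
$2096.2: inside the interval → strictly worse (loss $1530.9).
$2837.9: inside the interval → strictly worse (loss $2272.6).
$105.5: below both → same outcome either way.
$2289.3: inside the interval → strictly worse (loss $1724).
$2009.4: inside the interval → strictly worse (loss $1444.1).
$2466.6: inside the interval → strictly worse (loss $1901.3).
$1117.3: inside the interval → strictly worse (loss $552).
Count: 7.

7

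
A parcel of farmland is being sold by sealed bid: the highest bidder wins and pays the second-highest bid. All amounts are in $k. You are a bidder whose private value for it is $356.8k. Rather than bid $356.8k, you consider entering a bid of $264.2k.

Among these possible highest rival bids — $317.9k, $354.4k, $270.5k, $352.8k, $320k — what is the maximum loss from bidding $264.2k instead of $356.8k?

$317.9k: truthful gives $38.9k, deviation gives $0k → loss $38.9k.
$354.4k: truthful gives $2.4k, deviation gives $0k → loss $2.4k.
$270.5k: truthful gives $86.3k, deviation gives $0k → loss $86.3k.
$352.8k: truthful gives $4k, deviation gives $0k → loss $4k.
$320k: truthful gives $36.8k, deviation gives $0k → loss $36.8k.
Maximum loss: $86.3k.

$86.3k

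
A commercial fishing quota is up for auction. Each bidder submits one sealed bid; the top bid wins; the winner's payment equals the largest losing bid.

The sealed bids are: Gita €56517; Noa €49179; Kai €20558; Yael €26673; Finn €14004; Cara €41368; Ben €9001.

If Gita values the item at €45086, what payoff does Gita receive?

Highest bid: Gita at €56517, so Gita wins.
Second-highest bid: Noa at €49179 — that is the price the winner pays.
Gita's payoff = value − price = €45086 − €49179 = −€4093.

−€4093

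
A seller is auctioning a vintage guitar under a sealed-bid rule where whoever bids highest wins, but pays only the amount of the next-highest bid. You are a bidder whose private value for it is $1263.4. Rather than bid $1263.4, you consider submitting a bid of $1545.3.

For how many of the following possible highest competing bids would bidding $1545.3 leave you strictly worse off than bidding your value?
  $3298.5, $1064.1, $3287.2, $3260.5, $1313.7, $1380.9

2

The deviation hurts exactly when the highest competing bid lies strictly between $1263.4 and $1545.3 — overbidding then wins at a price above your value.
$3298.5: above both → same outcome either way.
$1064.1: below both → same outcome either way.
$3287.2: above both → same outcome either way.
$3260.5: above both → same outcome either way.
$1313.7: inside the interval → strictly worse (loss $50.3).
$1380.9: inside the interval → strictly worse (loss $117.5).
Count: 2.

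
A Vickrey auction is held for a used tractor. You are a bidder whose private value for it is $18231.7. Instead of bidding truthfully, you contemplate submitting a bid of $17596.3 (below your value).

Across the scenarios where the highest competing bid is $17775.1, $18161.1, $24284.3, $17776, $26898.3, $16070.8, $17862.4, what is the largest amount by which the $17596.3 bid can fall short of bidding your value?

$456.6

$17775.1: truthful gives $456.6, deviation gives $0 → loss $456.6.
$18161.1: truthful gives $70.6, deviation gives $0 → loss $70.6.
$24284.3: same outcome either way → loss $0.
$17776: truthful gives $455.7, deviation gives $0 → loss $455.7.
$26898.3: same outcome either way → loss $0.
$16070.8: same outcome either way → loss $0.
$17862.4: truthful gives $369.3, deviation gives $0 → loss $369.3.
Maximum loss: $456.6.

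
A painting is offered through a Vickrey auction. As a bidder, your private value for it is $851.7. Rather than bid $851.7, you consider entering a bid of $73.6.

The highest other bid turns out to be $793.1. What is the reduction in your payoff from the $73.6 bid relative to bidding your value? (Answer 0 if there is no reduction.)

$58.6

Bidding your value $851.7: you win (since $851.7 > $793.1) and pay $793.1. Payoff $58.6.
Bidding $73.6: you lose. Payoff $0.
The competing bid $793.1 lies between your shaded bid and your value, so underbidding forfeits an item you could have won at a profitable price.
Loss from deviating = $58.6 − ($0) = $58.6.
In a second-price auction your bid sets only whether you win, not what you pay, so bidding your true value is weakly dominant.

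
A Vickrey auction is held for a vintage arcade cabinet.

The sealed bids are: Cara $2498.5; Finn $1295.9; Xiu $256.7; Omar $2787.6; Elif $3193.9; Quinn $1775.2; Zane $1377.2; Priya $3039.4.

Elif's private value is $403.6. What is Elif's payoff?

Highest bid: Elif at $3193.9, so Elif wins.
Second-highest bid: Priya at $3039.4 — that is the price the winner pays.
Elif's payoff = value − price = $403.6 − $3039.4 = −$2635.8.

−$2635.8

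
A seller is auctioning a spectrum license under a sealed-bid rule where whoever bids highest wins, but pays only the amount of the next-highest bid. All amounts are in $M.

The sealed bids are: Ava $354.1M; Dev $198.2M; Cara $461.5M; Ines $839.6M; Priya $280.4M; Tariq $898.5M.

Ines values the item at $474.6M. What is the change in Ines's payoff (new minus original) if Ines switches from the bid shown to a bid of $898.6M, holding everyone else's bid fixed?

−$423.9M

The highest bid among the other bidders is $898.5M; Ines's bid doesn't change that.
Original bid $839.6M: Ines is not highest (top rival bid is $898.5M); payoff $0M.
Alternative bid $898.6M: Ines is highest, pays the top rival bid $898.5M; payoff $474.6M − $898.5M = −$423.9M.
Change in payoff = −$423.9M − ($0M) = −$423.9M.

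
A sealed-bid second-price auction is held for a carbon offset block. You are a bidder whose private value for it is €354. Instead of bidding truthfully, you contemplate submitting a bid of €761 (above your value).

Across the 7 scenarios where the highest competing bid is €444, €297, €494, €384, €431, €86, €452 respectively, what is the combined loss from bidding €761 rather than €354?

€435

The deviation costs you only when the competing bid falls strictly between €354 and €761; elsewhere both bids give the same outcome.
€444: truthful payoff €0, deviation payoff −€90 → loss €90.
€297: outcomes coincide → loss €0.
€494: truthful payoff €0, deviation payoff −€140 → loss €140.
€384: truthful payoff €0, deviation payoff −€30 → loss €30.
€431: truthful payoff €0, deviation payoff −€77 → loss €77.
€86: outcomes coincide → loss €0.
€452: truthful payoff €0, deviation payoff −€98 → loss €98.
Total loss = €90 + €140 + €30 + €77 + €98 = €435.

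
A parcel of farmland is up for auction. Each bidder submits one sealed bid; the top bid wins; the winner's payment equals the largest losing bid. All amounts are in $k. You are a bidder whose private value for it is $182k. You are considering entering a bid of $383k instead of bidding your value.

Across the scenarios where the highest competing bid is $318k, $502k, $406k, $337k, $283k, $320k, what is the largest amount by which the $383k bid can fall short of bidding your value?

$155k

$318k: truthful gives $0k, deviation gives −$136k → loss $136k.
$502k: same outcome either way → loss $0k.
$406k: same outcome either way → loss $0k.
$337k: truthful gives $0k, deviation gives −$155k → loss $155k.
$283k: truthful gives $0k, deviation gives −$101k → loss $101k.
$320k: truthful gives $0k, deviation gives −$138k → loss $138k.
Maximum loss: $155k.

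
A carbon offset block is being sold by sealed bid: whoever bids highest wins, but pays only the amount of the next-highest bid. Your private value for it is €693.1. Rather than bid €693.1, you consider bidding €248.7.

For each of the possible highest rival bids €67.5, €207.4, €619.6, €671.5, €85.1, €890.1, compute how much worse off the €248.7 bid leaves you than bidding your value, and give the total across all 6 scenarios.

€95.1

The deviation costs you only when the competing bid falls strictly between €248.7 and €693.1; elsewhere both bids give the same outcome.
€67.5: outcomes coincide → loss €0.
€207.4: outcomes coincide → loss €0.
€619.6: truthful payoff €73.5, deviation payoff €0 → loss €73.5.
€671.5: truthful payoff €21.6, deviation payoff €0 → loss €21.6.
€85.1: outcomes coincide → loss €0.
€890.1: outcomes coincide → loss €0.
Total loss = €73.5 + €21.6 = €95.1.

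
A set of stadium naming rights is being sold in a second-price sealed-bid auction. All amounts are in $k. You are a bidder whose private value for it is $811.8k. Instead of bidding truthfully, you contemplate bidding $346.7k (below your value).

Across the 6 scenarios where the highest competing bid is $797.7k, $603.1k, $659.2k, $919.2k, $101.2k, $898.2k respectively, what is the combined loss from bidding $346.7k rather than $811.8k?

$375.4k

The deviation costs you only when the competing bid falls strictly between $346.7k and $811.8k; elsewhere both bids give the same outcome.
$797.7k: truthful payoff $14.1k, deviation payoff $0k → loss $14.1k.
$603.1k: truthful payoff $208.7k, deviation payoff $0k → loss $208.7k.
$659.2k: truthful payoff $152.6k, deviation payoff $0k → loss $152.6k.
$919.2k: outcomes coincide → loss $0k.
$101.2k: outcomes coincide → loss $0k.
$898.2k: outcomes coincide → loss $0k.
Total loss = $14.1k + $208.7k + $152.6k = $375.4k.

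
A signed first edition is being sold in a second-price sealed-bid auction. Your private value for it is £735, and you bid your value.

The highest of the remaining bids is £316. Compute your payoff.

Your bid £735 exceeds the highest competing bid £316, so you win.
In a second-price auction the winner pays the second-highest bid, £316.
Payoff = value − price = £735 − £316 = £419.

£419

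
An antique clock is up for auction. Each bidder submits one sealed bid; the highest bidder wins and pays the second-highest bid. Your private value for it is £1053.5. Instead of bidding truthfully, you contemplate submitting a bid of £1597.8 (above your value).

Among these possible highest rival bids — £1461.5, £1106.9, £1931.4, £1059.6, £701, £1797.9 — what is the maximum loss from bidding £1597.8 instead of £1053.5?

£1461.5: truthful gives £0, deviation gives −£408 → loss £408.
£1106.9: truthful gives £0, deviation gives −£53.4 → loss £53.4.
£1931.4: same outcome either way → loss £0.
£1059.6: truthful gives £0, deviation gives −£6.1 → loss £6.1.
£701: same outcome either way → loss £0.
£1797.9: same outcome either way → loss £0.
Maximum loss: £408.

£408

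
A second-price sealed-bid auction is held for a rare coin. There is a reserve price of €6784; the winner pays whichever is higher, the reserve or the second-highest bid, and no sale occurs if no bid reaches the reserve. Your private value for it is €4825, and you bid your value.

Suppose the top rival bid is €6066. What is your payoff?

€0

Your bid €4825 is below the highest competing bid €6066, so you lose. Payoff €0.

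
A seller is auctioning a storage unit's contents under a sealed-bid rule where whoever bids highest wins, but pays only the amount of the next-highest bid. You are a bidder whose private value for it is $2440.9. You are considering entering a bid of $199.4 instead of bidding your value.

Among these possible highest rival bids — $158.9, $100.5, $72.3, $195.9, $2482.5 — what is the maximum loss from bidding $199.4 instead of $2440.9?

$0

$158.9: same outcome either way → loss $0.
$100.5: same outcome either way → loss $0.
$72.3: same outcome either way → loss $0.
$195.9: same outcome either way → loss $0.
$2482.5: same outcome either way → loss $0.
Maximum loss: $0.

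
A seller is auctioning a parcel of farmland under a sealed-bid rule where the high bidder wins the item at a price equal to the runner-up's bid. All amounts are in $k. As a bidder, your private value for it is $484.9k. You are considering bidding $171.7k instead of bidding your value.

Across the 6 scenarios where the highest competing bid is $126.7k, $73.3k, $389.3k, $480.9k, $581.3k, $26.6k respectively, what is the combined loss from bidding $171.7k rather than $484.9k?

The deviation costs you only when the competing bid falls strictly between $171.7k and $484.9k; elsewhere both bids give the same outcome.
$126.7k: outcomes coincide → loss $0k.
$73.3k: outcomes coincide → loss $0k.
$389.3k: truthful payoff $95.6k, deviation payoff $0k → loss $95.6k.
$480.9k: truthful payoff $4k, deviation payoff $0k → loss $4k.
$581.3k: outcomes coincide → loss $0k.
$26.6k: outcomes coincide → loss $0k.
Total loss = $95.6k + $4k = $99.6k.

$99.6k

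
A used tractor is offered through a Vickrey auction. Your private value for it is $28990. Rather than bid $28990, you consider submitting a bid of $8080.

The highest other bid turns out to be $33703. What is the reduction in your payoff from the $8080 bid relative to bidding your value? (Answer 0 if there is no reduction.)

Bidding your value $28990: you lose (since $28990 < $33703). Payoff $0.
Bidding $8080: you lose. Payoff $0.
Difference = $0 − $0 = $0; both bids lead to the same outcome because the competing bid is above both your value and your alternative bid.
Because the price is fixed by the runner-up's bid, deviating from your value can only change a good outcome into a bad one — never the reverse.

$0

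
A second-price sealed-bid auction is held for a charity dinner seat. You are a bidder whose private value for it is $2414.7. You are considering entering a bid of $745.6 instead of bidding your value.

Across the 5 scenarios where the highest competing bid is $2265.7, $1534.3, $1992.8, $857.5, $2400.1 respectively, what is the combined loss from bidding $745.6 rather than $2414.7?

The deviation costs you only when the competing bid falls strictly between $745.6 and $2414.7; elsewhere both bids give the same outcome.
$2265.7: truthful payoff $149, deviation payoff $0 → loss $149.
$1534.3: truthful payoff $880.4, deviation payoff $0 → loss $880.4.
$1992.8: truthful payoff $421.9, deviation payoff $0 → loss $421.9.
$857.5: truthful payoff $1557.2, deviation payoff $0 → loss $1557.2.
$2400.1: truthful payoff $14.6, deviation payoff $0 → loss $14.6.
Total loss = $149 + $880.4 + $421.9 + $1557.2 + $14.6 = $3023.1.
Truthful bidding weakly dominates here: raising your bid can only win items priced above your value, and lowering it can only forfeit items priced below.

$3023.1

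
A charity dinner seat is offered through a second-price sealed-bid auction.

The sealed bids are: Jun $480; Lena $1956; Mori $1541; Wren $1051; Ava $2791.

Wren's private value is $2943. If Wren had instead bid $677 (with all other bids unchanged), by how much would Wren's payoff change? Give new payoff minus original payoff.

The highest bid among the other bidders is $2791; Wren's bid doesn't change that.
Original bid $1051: Wren is not highest (top rival bid is $2791); payoff $0.
Alternative bid $677: Wren is not highest (top rival bid is $2791); payoff $0.
Change in payoff = $0 − ($0) = $0.

$0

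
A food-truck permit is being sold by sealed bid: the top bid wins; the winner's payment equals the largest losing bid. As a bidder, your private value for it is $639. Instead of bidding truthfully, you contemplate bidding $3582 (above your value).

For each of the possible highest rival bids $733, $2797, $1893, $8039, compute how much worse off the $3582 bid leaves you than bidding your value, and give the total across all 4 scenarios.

$3506

The deviation costs you only when the competing bid falls strictly between $639 and $3582; elsewhere both bids give the same outcome.
$733: truthful payoff $0, deviation payoff −$94 → loss $94.
$2797: truthful payoff $0, deviation payoff −$2158 → loss $2158.
$1893: truthful payoff $0, deviation payoff −$1254 → loss $1254.
$8039: outcomes coincide → loss $0.
Total loss = $94 + $2158 + $1254 = $3506.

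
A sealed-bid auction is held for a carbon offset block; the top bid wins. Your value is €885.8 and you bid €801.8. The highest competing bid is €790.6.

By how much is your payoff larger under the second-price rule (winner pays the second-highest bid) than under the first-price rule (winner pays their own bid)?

You have the highest bid, so you win under either rule.
Second-price: pay €790.6 → payoff €95.2.
First-price: pay your own bid €801.8 → payoff €84.
Difference = €95.2 − (€84) = €11.2.

€11.2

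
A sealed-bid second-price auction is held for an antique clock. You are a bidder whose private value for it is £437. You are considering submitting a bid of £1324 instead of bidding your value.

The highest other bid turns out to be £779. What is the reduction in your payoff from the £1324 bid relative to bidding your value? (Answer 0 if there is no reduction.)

Bidding your value £437: you lose (since £437 < £779). Payoff £0.
Bidding £1324: you win and pay £779. Payoff £437 − £779 = −£342.
The competing bid £779 lies between your value and your inflated bid, so overbidding wins an item priced above your value.
Loss from deviating = £0 − (−£342) = £342.
In a second-price auction your bid sets only whether you win, not what you pay, so bidding your true value is weakly dominant.

£342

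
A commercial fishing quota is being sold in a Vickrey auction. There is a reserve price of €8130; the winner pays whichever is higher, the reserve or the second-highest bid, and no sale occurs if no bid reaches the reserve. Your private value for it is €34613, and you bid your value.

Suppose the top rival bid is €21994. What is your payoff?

€12619

Your bid €34613 is the highest and exceeds the reserve.
Price = max(second-highest bid, reserve) = max(€21994, €8130) = €21994.
Payoff = €34613 − €21994 = €12619.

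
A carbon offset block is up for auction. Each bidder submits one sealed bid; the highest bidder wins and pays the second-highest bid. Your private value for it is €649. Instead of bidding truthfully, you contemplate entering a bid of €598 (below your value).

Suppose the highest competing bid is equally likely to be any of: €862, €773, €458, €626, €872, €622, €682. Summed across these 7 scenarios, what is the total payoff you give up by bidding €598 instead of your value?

€50

The deviation costs you only when the competing bid falls strictly between €598 and €649; elsewhere both bids give the same outcome.
€862: outcomes coincide → loss €0.
€773: outcomes coincide → loss €0.
€458: outcomes coincide → loss €0.
€626: truthful payoff €23, deviation payoff €0 → loss €23.
€872: outcomes coincide → loss €0.
€622: truthful payoff €27, deviation payoff €0 → loss €27.
€682: outcomes coincide → loss €0.
Total loss = €23 + €27 = €50.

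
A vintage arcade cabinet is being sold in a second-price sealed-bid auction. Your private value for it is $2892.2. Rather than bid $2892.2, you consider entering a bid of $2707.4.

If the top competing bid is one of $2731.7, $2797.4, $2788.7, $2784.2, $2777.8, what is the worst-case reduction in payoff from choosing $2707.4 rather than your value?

$2731.7: truthful gives $160.5, deviation gives $0 → loss $160.5.
$2797.4: truthful gives $94.8, deviation gives $0 → loss $94.8.
$2788.7: truthful gives $103.5, deviation gives $0 → loss $103.5.
$2784.2: truthful gives $108, deviation gives $0 → loss $108.
$2777.8: truthful gives $114.4, deviation gives $0 → loss $114.4.
Maximum loss: $160.5.

$160.5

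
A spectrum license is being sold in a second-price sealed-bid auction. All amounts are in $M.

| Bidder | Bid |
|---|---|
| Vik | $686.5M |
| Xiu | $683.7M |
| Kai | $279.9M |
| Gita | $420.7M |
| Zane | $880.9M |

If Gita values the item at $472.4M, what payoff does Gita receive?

Highest bid: Zane at $880.9M, so Zane wins.
Second-highest bid: Vik at $686.5M — that is the price the winner pays.
Gita did not win, so Gita pays nothing and receives nothing: payoff $0M.

$0M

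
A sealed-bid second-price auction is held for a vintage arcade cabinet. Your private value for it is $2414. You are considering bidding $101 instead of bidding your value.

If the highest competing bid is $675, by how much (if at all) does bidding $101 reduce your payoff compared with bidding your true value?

$1739

Bidding your value $2414: you win (since $2414 > $675) and pay $675. Payoff $1739.
Bidding $101: you lose. Payoff $0.
The competing bid $675 lies between your shaded bid and your value, so underbidding forfeits an item you could have won at a profitable price.
Loss from deviating = $1739 − ($0) = $1739.
In a second-price auction your bid sets only whether you win, not what you pay, so bidding your true value is weakly dominant.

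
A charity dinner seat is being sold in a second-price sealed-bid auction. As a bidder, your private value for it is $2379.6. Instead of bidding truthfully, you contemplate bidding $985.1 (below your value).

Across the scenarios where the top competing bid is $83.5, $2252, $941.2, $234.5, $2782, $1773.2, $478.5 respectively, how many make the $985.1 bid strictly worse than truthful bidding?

The deviation hurts exactly when the highest competing bid lies strictly between $985.1 and $2379.6 — underbidding then forfeits a profitable win.
$83.5: below both → same outcome either way.
$2252: inside the interval → strictly worse (loss $127.6).
$941.2: below both → same outcome either way.
$234.5: below both → same outcome either way.
$2782: above both → same outcome either way.
$1773.2: inside the interval → strictly worse (loss $606.4).
$478.5: below both → same outcome either way.
Count: 2.

2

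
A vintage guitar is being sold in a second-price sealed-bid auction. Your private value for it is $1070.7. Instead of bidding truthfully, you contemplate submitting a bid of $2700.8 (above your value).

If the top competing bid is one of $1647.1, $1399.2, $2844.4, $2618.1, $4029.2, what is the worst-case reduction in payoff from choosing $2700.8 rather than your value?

$1547.4

$1647.1: truthful gives $0, deviation gives −$576.4 → loss $576.4.
$1399.2: truthful gives $0, deviation gives −$328.5 → loss $328.5.
$2844.4: same outcome either way → loss $0.
$2618.1: truthful gives $0, deviation gives −$1547.4 → loss $1547.4.
$4029.2: same outcome either way → loss $0.
Maximum loss: $1547.4.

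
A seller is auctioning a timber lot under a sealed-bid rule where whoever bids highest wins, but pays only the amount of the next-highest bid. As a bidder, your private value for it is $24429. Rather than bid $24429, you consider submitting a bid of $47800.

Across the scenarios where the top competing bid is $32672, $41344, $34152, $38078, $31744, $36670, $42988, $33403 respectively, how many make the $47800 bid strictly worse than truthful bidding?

The deviation hurts exactly when the highest competing bid lies strictly between $24429 and $47800 — overbidding then wins at a price above your value.
$32672: inside the interval → strictly worse (loss $8243).
$41344: inside the interval → strictly worse (loss $16915).
$34152: inside the interval → strictly worse (loss $9723).
$38078: inside the interval → strictly worse (loss $13649).
$31744: inside the interval → strictly worse (loss $7315).
$36670: inside the interval → strictly worse (loss $12241).
$42988: inside the interval → strictly worse (loss $18559).
$33403: inside the interval → strictly worse (loss $8974).
Count: 8.

8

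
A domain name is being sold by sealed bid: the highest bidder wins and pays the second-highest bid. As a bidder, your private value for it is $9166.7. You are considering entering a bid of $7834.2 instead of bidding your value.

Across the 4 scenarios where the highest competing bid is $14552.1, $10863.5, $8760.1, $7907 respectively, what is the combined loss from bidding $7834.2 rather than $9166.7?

The deviation costs you only when the competing bid falls strictly between $7834.2 and $9166.7; elsewhere both bids give the same outcome.
$14552.1: outcomes coincide → loss $0.
$10863.5: outcomes coincide → loss $0.
$8760.1: truthful payoff $406.6, deviation payoff $0 → loss $406.6.
$7907: truthful payoff $1259.7, deviation payoff $0 → loss $1259.7.
Total loss = $406.6 + $1259.7 = $1666.3.

$1666.3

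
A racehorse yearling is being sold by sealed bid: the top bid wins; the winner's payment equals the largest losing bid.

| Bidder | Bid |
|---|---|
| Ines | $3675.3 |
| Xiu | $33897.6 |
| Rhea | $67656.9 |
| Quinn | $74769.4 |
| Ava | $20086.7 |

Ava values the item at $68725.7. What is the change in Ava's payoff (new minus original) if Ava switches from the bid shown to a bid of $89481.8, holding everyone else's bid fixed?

−$6043.7

The highest bid among the other bidders is $74769.4; Ava's bid doesn't change that.
Original bid $20086.7: Ava is not highest (top rival bid is $74769.4); payoff $0.
Alternative bid $89481.8: Ava is highest, pays the top rival bid $74769.4; payoff $68725.7 − $74769.4 = −$6043.7.
Change in payoff = −$6043.7 − ($0) = −$6043.7.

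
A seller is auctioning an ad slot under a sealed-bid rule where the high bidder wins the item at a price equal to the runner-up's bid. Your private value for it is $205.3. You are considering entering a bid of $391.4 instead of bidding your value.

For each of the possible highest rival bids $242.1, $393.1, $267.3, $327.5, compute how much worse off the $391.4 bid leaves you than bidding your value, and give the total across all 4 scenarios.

$221

The deviation costs you only when the competing bid falls strictly between $205.3 and $391.4; elsewhere both bids give the same outcome.
$242.1: truthful payoff $0, deviation payoff −$36.8 → loss $36.8.
$393.1: outcomes coincide → loss $0.
$267.3: truthful payoff $0, deviation payoff −$62 → loss $62.
$327.5: truthful payoff $0, deviation payoff −$122.2 → loss $122.2.
Total loss = $36.8 + $62 + $122.2 = $221.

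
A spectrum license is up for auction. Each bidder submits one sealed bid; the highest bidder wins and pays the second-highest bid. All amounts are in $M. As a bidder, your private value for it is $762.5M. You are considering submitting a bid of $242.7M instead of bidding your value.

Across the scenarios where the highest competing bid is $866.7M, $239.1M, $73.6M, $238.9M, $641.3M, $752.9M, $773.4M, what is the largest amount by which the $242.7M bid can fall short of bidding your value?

$866.7M: same outcome either way → loss $0M.
$239.1M: same outcome either way → loss $0M.
$73.6M: same outcome either way → loss $0M.
$238.9M: same outcome either way → loss $0M.
$641.3M: truthful gives $121.2M, deviation gives $0M → loss $121.2M.
$752.9M: truthful gives $9.6M, deviation gives $0M → loss $9.6M.
$773.4M: same outcome either way → loss $0M.
Maximum loss: $121.2M.

$121.2M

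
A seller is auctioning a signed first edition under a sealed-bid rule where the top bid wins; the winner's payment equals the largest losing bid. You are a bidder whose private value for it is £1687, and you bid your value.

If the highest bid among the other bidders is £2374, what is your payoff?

£0

Your bid £1687 is below the highest competing bid £2374, so you lose.
A losing bidder pays nothing and receives nothing: payoff = £0.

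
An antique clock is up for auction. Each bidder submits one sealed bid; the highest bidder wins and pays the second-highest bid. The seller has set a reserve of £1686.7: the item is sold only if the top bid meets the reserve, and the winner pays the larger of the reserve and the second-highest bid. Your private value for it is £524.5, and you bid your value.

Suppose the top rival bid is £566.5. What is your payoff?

£0

Your bid £524.5 is below the highest competing bid £566.5, so you lose. Payoff £0.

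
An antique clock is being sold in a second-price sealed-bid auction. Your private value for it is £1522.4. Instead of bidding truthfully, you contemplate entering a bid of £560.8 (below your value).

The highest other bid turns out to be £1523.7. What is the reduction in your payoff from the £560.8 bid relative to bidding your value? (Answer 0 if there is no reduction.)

Bidding your value £1522.4: you lose (since £1522.4 < £1523.7). Payoff £0.
Bidding £560.8: you lose. Payoff £0.
Difference = £0 − £0 = £0; both bids lead to the same outcome because the competing bid is above both your value and your alternative bid.
Truthful bidding weakly dominates here: raising your bid can only win items priced above your value, and lowering it can only forfeit items priced below.

£0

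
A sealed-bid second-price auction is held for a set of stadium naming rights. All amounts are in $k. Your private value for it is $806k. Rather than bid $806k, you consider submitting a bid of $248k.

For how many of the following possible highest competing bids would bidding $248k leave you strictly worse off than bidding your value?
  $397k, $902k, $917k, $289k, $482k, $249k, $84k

The deviation hurts exactly when the highest competing bid lies strictly between $248k and $806k — underbidding then forfeits a profitable win.
$397k: inside the interval → strictly worse (loss $409k).
$902k: above both → same outcome either way.
$917k: above both → same outcome either way.
$289k: inside the interval → strictly worse (loss $517k).
$482k: inside the interval → strictly worse (loss $324k).
$249k: inside the interval → strictly worse (loss $557k).
$84k: below both → same outcome either way.
Count: 4.

4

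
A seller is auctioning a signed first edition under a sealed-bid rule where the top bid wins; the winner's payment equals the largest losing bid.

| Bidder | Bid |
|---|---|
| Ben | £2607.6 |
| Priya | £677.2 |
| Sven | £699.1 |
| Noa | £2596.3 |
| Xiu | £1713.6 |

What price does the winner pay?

£2596.3

Highest bid: Ben at £2607.6, so Ben wins.
Second-highest bid: Noa at £2596.3 — that is the price the winner pays.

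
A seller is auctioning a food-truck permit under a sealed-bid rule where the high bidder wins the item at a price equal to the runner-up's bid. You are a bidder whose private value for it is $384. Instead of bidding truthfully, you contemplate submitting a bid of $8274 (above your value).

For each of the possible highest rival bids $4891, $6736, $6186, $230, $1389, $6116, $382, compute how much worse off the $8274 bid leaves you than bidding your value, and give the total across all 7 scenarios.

The deviation costs you only when the competing bid falls strictly between $384 and $8274; elsewhere both bids give the same outcome.
$4891: truthful payoff $0, deviation payoff −$4507 → loss $4507.
$6736: truthful payoff $0, deviation payoff −$6352 → loss $6352.
$6186: truthful payoff $0, deviation payoff −$5802 → loss $5802.
$230: outcomes coincide → loss $0.
$1389: truthful payoff $0, deviation payoff −$1005 → loss $1005.
$6116: truthful payoff $0, deviation payoff −$5732 → loss $5732.
$382: outcomes coincide → loss $0.
Total loss = $4507 + $6352 + $5802 + $1005 + $5732 = $23398.

$23398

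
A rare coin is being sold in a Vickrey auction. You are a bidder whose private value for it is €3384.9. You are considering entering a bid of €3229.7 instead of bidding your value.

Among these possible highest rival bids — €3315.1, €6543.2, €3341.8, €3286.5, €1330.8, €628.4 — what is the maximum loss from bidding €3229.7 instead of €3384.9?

€98.4

€3315.1: truthful gives €69.8, deviation gives €0 → loss €69.8.
€6543.2: same outcome either way → loss €0.
€3341.8: truthful gives €43.1, deviation gives €0 → loss €43.1.
€3286.5: truthful gives €98.4, deviation gives €0 → loss €98.4.
€1330.8: same outcome either way → loss €0.
€628.4: same outcome either way → loss €0.
Maximum loss: €98.4.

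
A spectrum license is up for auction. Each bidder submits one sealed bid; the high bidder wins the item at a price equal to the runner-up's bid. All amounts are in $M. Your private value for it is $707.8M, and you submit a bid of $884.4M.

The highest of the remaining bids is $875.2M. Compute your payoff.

−$167.4M

Your bid $884.4M exceeds the highest competing bid $875.2M, so you win.
In a second-price auction the winner pays the second-highest bid, $875.2M.
Payoff = value − price = $707.8M − $875.2M = −$167.4M.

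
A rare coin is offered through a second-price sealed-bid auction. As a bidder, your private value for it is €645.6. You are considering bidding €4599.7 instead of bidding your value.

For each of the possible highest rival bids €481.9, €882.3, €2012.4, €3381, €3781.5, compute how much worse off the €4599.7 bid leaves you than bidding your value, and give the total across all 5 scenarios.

€7474.8

The deviation costs you only when the competing bid falls strictly between €645.6 and €4599.7; elsewhere both bids give the same outcome.
€481.9: outcomes coincide → loss €0.
€882.3: truthful payoff €0, deviation payoff −€236.7 → loss €236.7.
€2012.4: truthful payoff €0, deviation payoff −€1366.8 → loss €1366.8.
€3381: truthful payoff €0, deviation payoff −€2735.4 → loss €2735.4.
€3781.5: truthful payoff €0, deviation payoff −€3135.9 → loss €3135.9.
Total loss = €236.7 + €1366.8 + €2735.4 + €3135.9 = €7474.8.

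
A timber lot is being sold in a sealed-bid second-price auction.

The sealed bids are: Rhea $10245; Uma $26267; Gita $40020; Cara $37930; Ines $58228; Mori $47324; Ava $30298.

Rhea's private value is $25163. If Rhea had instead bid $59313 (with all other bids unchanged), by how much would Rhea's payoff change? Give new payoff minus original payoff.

The highest bid among the other bidders is $58228; Rhea's bid doesn't change that.
Original bid $10245: Rhea is not highest (top rival bid is $58228); payoff $0.
Alternative bid $59313: Rhea is highest, pays the top rival bid $58228; payoff $25163 − $58228 = −$33065.
Change in payoff = −$33065 − ($0) = −$33065.

−$33065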